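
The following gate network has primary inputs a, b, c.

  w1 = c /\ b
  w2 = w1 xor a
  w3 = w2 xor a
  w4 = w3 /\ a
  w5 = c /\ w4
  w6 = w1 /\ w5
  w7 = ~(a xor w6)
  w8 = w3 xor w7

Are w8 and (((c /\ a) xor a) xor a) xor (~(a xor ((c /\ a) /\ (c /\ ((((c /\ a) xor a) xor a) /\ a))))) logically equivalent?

w1 = c /\ b
w2 = w1 xor a = (c /\ b) xor a
w3 = w2 xor a = ((c /\ b) xor a) xor a
w4 = w3 /\ a = (((c /\ b) xor a) xor a) /\ a
w5 = c /\ w4 = c /\ ((((c /\ b) xor a) xor a) /\ a)
w6 = w1 /\ w5 = (c /\ b) /\ (c /\ ((((c /\ b) xor a) xor a) /\ a))
w7 = ~(a xor w6) = ~(a xor ((c /\ b) /\ (c /\ ((((c /\ b) xor a) xor a) /\ a))))
w8 = w3 xor w7 = (((c /\ b) xor a) xor a) xor (~(a xor ((c /\ b) /\ (c /\ ((((c /\ b) xor a) xor a) /\ a)))))
At a=0, b=1, c=1: circuit gives 0, formula gives 1.

No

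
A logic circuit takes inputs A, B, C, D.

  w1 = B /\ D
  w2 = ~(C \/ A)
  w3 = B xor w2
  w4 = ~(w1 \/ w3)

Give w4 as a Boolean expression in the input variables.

~((B /\ D) \/ (B xor (~(C \/ A))))

w1 = B /\ D
w2 = ~(C \/ A)
w3 = B xor w2 = B xor (~(C \/ A))
w4 = ~(w1 \/ w3) = ~((B /\ D) \/ (B xor (~(C \/ A))))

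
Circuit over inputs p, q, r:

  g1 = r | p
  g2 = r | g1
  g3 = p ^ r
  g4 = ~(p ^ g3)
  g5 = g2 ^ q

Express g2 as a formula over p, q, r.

g1 = r | p
g2 = r | g1 = r | (r | p)

r | (r | p)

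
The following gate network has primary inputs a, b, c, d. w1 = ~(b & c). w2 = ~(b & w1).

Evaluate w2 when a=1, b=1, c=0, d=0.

0

w1 = ~(1 & 0) = 1
w2 = ~(1 & 1) = 0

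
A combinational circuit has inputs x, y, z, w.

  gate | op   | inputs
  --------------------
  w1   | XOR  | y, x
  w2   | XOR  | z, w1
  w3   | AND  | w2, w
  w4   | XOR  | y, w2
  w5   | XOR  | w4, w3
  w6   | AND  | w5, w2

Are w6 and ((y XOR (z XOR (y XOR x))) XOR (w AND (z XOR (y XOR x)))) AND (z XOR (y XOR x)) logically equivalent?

w1 = y XOR x
w2 = z XOR w1 = z XOR (y XOR x)
w3 = w2 AND w = (z XOR (y XOR x)) AND w
w4 = y XOR w2 = y XOR (z XOR (y XOR x))
w5 = w4 XOR w3 = (y XOR (z XOR (y XOR x))) XOR ((z XOR (y XOR x)) AND w)
w6 = w5 AND w2 = ((y XOR (z XOR (y XOR x))) XOR ((z XOR (y XOR x)) AND w)) AND (z XOR (y XOR x))
At x=0, y=0, z=0, w=0: circuit gives 0, formula gives 0.
At x=0, y=0, z=1, w=0: circuit gives 1, formula gives 1.
Agrees on all 16 inputs.

Yes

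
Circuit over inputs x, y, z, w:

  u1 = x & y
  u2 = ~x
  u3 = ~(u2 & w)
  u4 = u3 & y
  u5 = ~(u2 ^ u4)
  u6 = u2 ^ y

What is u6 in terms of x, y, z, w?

u2 = ~x
u6 = u2 ^ y = ~x ^ y

~x ^ y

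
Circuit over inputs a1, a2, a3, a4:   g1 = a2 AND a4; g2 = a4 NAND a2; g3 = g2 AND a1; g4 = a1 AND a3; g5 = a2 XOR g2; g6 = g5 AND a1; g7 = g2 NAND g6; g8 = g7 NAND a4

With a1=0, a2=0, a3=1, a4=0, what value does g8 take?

1

g2 = 0 NAND 0 = 1
g5 = 0 XOR 1 = 1
g6 = 1 AND 0 = 0
g7 = 1 NAND 0 = 1
g8 = 1 NAND 0 = 1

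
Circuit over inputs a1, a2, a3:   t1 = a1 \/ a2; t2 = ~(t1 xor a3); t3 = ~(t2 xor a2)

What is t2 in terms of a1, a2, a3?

~((a1 \/ a2) xor a3)

t1 = a1 \/ a2
t2 = ~(t1 xor a3) = ~((a1 \/ a2) xor a3)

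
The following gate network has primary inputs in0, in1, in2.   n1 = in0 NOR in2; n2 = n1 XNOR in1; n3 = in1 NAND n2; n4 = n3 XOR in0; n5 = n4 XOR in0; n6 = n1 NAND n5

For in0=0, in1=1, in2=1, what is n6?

n1 = 0 NOR 1 = 0
n2 = 0 XNOR 1 = 0
n3 = 1 NAND 0 = 1
n4 = 1 XOR 0 = 1
n5 = 1 XOR 0 = 1
n6 = 0 NAND 1 = 1

1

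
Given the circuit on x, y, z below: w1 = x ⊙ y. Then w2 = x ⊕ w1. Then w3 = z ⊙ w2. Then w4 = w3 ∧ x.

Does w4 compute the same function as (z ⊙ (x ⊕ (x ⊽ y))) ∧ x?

w1 = x ⊙ y
w2 = x ⊕ w1 = x ⊕ (x ⊙ y)
w3 = z ⊙ w2 = z ⊙ (x ⊕ (x ⊙ y))
w4 = w3 ∧ x = (z ⊙ (x ⊕ (x ⊙ y))) ∧ x
At x=1, y=1, z=0: circuit gives 1, formula gives 0.

No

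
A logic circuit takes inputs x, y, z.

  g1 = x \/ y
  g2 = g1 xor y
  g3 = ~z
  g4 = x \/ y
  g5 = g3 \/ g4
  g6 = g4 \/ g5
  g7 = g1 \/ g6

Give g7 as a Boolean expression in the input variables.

g1 = x \/ y
g3 = ~z
g4 = x \/ y
g5 = g3 \/ g4 = ~z \/ (x \/ y)
g6 = g4 \/ g5 = (x \/ y) \/ (~z \/ (x \/ y))
g7 = g1 \/ g6 = (x \/ y) \/ ((x \/ y) \/ (~z \/ (x \/ y)))

(x \/ y) \/ ((x \/ y) \/ (~z \/ (x \/ y)))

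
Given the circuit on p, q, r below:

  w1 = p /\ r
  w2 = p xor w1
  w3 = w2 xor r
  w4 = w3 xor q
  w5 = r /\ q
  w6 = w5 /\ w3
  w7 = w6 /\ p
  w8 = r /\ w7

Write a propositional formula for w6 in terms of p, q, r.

(r /\ q) /\ ((p xor (p /\ r)) xor r)

w1 = p /\ r
w2 = p xor w1 = p xor (p /\ r)
w3 = w2 xor r = (p xor (p /\ r)) xor r
w5 = r /\ q
w6 = w5 /\ w3 = (r /\ q) /\ ((p xor (p /\ r)) xor r)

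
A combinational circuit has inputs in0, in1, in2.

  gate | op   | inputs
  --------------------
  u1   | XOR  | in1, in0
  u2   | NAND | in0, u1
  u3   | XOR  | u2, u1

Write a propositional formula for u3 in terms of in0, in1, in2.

(in0 NAND (in1 XOR in0)) XOR (in1 XOR in0)

u1 = in1 XOR in0
u2 = in0 NAND u1 = in0 NAND (in1 XOR in0)
u3 = u2 XOR u1 = (in0 NAND (in1 XOR in0)) XOR (in1 XOR in0)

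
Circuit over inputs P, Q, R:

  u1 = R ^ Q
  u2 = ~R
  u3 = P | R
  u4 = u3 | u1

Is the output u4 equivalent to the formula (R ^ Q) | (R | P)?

Yes

u1 = R ^ Q
u3 = P | R
u4 = u3 | u1 = (P | R) | (R ^ Q)
At P=0, Q=0, R=0: circuit gives 0, formula gives 0.
At P=0, Q=0, R=1: circuit gives 1, formula gives 1.
Agrees on all 8 inputs.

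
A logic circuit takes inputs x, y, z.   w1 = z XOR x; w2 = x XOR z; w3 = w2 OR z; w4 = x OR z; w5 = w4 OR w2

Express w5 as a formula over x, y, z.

(x OR z) OR (x XOR z)

w2 = x XOR z
w4 = x OR z
w5 = w4 OR w2 = (x OR z) OR (x XOR z)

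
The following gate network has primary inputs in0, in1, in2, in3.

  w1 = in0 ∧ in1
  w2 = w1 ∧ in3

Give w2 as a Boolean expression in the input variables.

(in0 ∧ in1) ∧ in3

w1 = in0 ∧ in1
w2 = w1 ∧ in3 = (in0 ∧ in1) ∧ in3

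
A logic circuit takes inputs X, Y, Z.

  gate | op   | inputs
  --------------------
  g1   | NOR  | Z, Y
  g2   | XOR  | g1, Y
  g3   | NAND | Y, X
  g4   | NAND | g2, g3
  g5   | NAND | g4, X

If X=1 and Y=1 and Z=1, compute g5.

0

g1 = 1 NOR 1 = 0
g2 = 0 XOR 1 = 1
g3 = 1 NAND 1 = 0
g4 = 1 NAND 0 = 1
g5 = 1 NAND 1 = 0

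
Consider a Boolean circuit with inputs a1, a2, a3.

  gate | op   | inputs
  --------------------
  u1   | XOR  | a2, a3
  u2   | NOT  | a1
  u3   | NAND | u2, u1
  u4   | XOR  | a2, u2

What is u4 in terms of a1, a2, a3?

a2 XOR NOT a1

u2 = NOT a1
u4 = a2 XOR u2 = a2 XOR NOT a1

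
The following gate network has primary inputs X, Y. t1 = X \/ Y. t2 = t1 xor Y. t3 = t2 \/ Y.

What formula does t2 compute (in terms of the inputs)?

t1 = X \/ Y
t2 = t1 xor Y = (X \/ Y) xor Y

(X \/ Y) xor Y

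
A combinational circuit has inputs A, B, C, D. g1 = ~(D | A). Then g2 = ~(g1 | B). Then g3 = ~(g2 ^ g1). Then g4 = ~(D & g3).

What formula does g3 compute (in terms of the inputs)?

g1 = ~(D | A)
g2 = ~(g1 | B) = ~((~(D | A)) | B)
g3 = ~(g2 ^ g1) = ~((~((~(D | A)) | B)) ^ (~(D | A)))

~((~((~(D | A)) | B)) ^ (~(D | A)))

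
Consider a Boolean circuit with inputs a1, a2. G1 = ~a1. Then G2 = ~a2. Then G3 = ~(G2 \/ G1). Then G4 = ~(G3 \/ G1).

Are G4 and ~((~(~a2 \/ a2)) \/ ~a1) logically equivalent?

G1 = ~a1
G2 = ~a2
G3 = ~(G2 \/ G1) = ~(~a2 \/ ~a1)
G4 = ~(G3 \/ G1) = ~((~(~a2 \/ ~a1)) \/ ~a1)
At a1=1, a2=1: circuit gives 0, formula gives 1.

No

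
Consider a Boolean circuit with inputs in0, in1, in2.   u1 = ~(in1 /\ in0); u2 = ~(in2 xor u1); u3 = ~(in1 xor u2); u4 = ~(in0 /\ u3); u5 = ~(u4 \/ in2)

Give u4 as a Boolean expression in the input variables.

~(in0 /\ (~(in1 xor (~(in2 xor (~(in1 /\ in0)))))))

u1 = ~(in1 /\ in0)
u2 = ~(in2 xor u1) = ~(in2 xor (~(in1 /\ in0)))
u3 = ~(in1 xor u2) = ~(in1 xor (~(in2 xor (~(in1 /\ in0)))))
u4 = ~(in0 /\ u3) = ~(in0 /\ (~(in1 xor (~(in2 xor (~(in1 /\ in0)))))))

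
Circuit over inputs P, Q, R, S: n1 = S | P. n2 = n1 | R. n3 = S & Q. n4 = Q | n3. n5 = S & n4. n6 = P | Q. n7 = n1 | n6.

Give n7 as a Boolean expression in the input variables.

n1 = S | P
n6 = P | Q
n7 = n1 | n6 = (S | P) | (P | Q)

(S | P) | (P | Q)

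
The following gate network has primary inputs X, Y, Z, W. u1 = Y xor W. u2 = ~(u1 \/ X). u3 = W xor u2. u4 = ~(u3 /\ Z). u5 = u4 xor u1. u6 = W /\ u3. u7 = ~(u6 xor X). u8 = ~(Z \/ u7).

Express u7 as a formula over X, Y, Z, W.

~((W /\ (W xor (~((Y xor W) \/ X)))) xor X)

u1 = Y xor W
u2 = ~(u1 \/ X) = ~((Y xor W) \/ X)
u3 = W xor u2 = W xor (~((Y xor W) \/ X))
u6 = W /\ u3 = W /\ (W xor (~((Y xor W) \/ X)))
u7 = ~(u6 xor X) = ~((W /\ (W xor (~((Y xor W) \/ X)))) xor X)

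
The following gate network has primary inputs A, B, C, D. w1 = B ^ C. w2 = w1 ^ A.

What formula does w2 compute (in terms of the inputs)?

w1 = B ^ C
w2 = w1 ^ A = (B ^ C) ^ A

(B ^ C) ^ A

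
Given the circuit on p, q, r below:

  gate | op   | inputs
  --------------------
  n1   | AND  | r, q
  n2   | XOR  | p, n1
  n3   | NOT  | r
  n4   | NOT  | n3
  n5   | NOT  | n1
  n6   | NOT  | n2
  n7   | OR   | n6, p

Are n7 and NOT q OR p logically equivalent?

n1 = r AND q
n2 = p XOR n1 = p XOR (r AND q)
n6 = NOT n2 = NOT (p XOR (r AND q))
n7 = n6 OR p = NOT (p XOR (r AND q)) OR p
At p=0, q=1, r=0: circuit gives 1, formula gives 0.

No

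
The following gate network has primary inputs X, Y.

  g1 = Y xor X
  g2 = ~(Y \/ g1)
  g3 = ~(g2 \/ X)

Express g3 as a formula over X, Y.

~((~(Y \/ (Y xor X))) \/ X)

g1 = Y xor X
g2 = ~(Y \/ g1) = ~(Y \/ (Y xor X))
g3 = ~(g2 \/ X) = ~((~(Y \/ (Y xor X))) \/ X)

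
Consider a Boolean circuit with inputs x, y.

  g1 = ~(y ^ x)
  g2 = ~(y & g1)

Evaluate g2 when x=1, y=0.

1

g1 = ~(0 ^ 1) = 0
g2 = ~(0 & 0) = 1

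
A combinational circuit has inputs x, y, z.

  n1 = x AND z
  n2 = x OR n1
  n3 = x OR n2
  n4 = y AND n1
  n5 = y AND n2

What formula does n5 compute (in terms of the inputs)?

n1 = x AND z
n2 = x OR n1 = x OR (x AND z)
n5 = y AND n2 = y AND (x OR (x AND z))

y AND (x OR (x AND z))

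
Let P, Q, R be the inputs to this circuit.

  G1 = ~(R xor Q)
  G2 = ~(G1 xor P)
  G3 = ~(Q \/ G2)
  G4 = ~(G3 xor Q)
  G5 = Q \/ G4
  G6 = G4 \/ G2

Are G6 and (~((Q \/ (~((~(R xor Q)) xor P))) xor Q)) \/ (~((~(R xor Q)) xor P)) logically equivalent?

G1 = ~(R xor Q)
G2 = ~(G1 xor P) = ~((~(R xor Q)) xor P)
G3 = ~(Q \/ G2) = ~(Q \/ (~((~(R xor Q)) xor P)))
G4 = ~(G3 xor Q) = ~((~(Q \/ (~((~(R xor Q)) xor P)))) xor Q)
G6 = G4 \/ G2 = (~((~(Q \/ (~((~(R xor Q)) xor P)))) xor Q)) \/ (~((~(R xor Q)) xor P))
At P=0, Q=0, R=0: circuit gives 0, formula gives 1.

No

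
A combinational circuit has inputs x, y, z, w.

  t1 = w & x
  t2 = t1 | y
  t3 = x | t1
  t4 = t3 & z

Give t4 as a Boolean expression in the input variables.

(x | (w & x)) & z

t1 = w & x
t3 = x | t1 = x | (w & x)
t4 = t3 & z = (x | (w & x)) & z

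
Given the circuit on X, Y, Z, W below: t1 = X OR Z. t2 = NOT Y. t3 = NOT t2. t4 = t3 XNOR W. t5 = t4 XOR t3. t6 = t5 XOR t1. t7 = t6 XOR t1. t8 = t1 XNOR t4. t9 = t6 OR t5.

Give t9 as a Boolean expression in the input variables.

(((NOT NOT Y XNOR W) XOR NOT NOT Y) XOR (X OR Z)) OR ((NOT NOT Y XNOR W) XOR NOT NOT Y)

t1 = X OR Z
t2 = NOT Y
t3 = NOT t2 = NOT NOT Y
t4 = t3 XNOR W = NOT NOT Y XNOR W
t5 = t4 XOR t3 = (NOT NOT Y XNOR W) XOR NOT NOT Y
t6 = t5 XOR t1 = ((NOT NOT Y XNOR W) XOR NOT NOT Y) XOR (X OR Z)
t9 = t6 OR t5 = (((NOT NOT Y XNOR W) XOR NOT NOT Y) XOR (X OR Z)) OR ((NOT NOT Y XNOR W) XOR NOT NOT Y)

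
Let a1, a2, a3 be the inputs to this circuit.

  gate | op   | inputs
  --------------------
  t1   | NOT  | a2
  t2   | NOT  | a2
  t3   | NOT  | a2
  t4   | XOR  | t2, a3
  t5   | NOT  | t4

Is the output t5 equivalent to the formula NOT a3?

t2 = NOT a2
t4 = t2 XOR a3 = NOT a2 XOR a3
t5 = NOT t4 = NOT (NOT a2 XOR a3)
At a1=0, a2=0, a3=0: circuit gives 0, formula gives 1.

No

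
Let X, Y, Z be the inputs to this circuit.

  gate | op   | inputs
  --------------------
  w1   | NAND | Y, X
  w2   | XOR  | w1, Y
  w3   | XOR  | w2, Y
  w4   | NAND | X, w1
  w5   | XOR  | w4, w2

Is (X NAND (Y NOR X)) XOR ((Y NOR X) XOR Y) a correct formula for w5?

w1 = Y NAND X
w2 = w1 XOR Y = (Y NAND X) XOR Y
w4 = X NAND w1 = X NAND (Y NAND X)
w5 = w4 XOR w2 = (X NAND (Y NAND X)) XOR ((Y NAND X) XOR Y)
At X=0, Y=1, Z=0: circuit gives 1, formula gives 0.

No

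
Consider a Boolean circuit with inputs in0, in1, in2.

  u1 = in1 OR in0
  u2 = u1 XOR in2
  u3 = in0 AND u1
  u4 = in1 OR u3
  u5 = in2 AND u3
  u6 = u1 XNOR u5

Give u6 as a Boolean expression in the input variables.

u1 = in1 OR in0
u3 = in0 AND u1 = in0 AND (in1 OR in0)
u5 = in2 AND u3 = in2 AND (in0 AND (in1 OR in0))
u6 = u1 XNOR u5 = (in1 OR in0) XNOR (in2 AND (in0 AND (in1 OR in0)))

(in1 OR in0) XNOR (in2 AND (in0 AND (in1 OR in0)))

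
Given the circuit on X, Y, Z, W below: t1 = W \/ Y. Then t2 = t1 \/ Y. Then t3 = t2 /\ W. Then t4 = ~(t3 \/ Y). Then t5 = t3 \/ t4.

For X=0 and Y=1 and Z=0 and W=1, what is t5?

1

t1 = 1 \/ 1 = 1
t2 = 1 \/ 1 = 1
t3 = 1 /\ 1 = 1
t4 = ~(1 \/ 1) = 0
t5 = 1 \/ 0 = 1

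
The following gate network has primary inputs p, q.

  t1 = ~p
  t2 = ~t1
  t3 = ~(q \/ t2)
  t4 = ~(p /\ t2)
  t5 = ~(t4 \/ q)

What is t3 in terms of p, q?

t1 = ~p
t2 = ~t1 = ~~p
t3 = ~(q \/ t2) = ~(q \/ ~~p)

~(q \/ ~~p)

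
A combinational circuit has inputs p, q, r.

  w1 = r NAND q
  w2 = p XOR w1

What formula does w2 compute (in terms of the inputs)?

w1 = r NAND q
w2 = p XOR w1 = p XOR (r NAND q)

p XOR (r NAND q)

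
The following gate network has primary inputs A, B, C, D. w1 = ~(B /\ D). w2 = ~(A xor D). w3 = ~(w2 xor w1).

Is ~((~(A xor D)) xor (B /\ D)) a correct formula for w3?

No

w1 = ~(B /\ D)
w2 = ~(A xor D)
w3 = ~(w2 xor w1) = ~((~(A xor D)) xor (~(B /\ D)))
At A=0, B=0, C=0, D=0: circuit gives 1, formula gives 0.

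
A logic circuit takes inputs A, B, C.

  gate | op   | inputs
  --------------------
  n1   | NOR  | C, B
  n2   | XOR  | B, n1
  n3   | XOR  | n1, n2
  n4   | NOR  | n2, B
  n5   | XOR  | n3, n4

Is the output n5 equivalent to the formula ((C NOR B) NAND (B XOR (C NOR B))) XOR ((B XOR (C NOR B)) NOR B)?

No

n1 = C NOR B
n2 = B XOR n1 = B XOR (C NOR B)
n3 = n1 XOR n2 = (C NOR B) XOR (B XOR (C NOR B))
n4 = n2 NOR B = (B XOR (C NOR B)) NOR B
n5 = n3 XOR n4 = ((C NOR B) XOR (B XOR (C NOR B))) XOR ((B XOR (C NOR B)) NOR B)
At A=0, B=0, C=1: circuit gives 1, formula gives 0.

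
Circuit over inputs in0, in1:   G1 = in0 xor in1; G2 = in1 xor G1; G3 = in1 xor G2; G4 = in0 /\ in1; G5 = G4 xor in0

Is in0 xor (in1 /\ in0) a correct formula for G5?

Yes

G4 = in0 /\ in1
G5 = G4 xor in0 = (in0 /\ in1) xor in0
At in0=0, in1=0: circuit gives 0, formula gives 0.
At in0=1, in1=0: circuit gives 1, formula gives 1.
Agrees on all 4 inputs.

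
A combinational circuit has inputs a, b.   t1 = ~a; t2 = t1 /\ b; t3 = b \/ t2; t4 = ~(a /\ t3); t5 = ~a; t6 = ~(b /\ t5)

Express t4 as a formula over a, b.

~(a /\ (b \/ (~a /\ b)))

t1 = ~a
t2 = t1 /\ b = ~a /\ b
t3 = b \/ t2 = b \/ (~a /\ b)
t4 = ~(a /\ t3) = ~(a /\ (b \/ (~a /\ b)))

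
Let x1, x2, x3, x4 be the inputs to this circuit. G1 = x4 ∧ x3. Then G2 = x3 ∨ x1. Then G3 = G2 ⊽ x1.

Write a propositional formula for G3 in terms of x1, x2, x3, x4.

(x3 ∨ x1) ⊽ x1

G2 = x3 ∨ x1
G3 = G2 ⊽ x1 = (x3 ∨ x1) ⊽ x1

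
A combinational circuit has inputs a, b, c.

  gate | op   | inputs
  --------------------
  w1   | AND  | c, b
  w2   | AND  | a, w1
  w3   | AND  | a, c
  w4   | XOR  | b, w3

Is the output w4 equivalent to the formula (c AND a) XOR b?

w3 = a AND c
w4 = b XOR w3 = b XOR (a AND c)
At a=0, b=0, c=0: circuit gives 0, formula gives 0.
At a=0, b=1, c=0: circuit gives 1, formula gives 1.
Agrees on all 8 inputs.

Yes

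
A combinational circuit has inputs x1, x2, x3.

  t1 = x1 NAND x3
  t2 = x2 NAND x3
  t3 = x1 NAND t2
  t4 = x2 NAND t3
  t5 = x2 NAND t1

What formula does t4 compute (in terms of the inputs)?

t2 = x2 NAND x3
t3 = x1 NAND t2 = x1 NAND (x2 NAND x3)
t4 = x2 NAND t3 = x2 NAND (x1 NAND (x2 NAND x3))

x2 NAND (x1 NAND (x2 NAND x3))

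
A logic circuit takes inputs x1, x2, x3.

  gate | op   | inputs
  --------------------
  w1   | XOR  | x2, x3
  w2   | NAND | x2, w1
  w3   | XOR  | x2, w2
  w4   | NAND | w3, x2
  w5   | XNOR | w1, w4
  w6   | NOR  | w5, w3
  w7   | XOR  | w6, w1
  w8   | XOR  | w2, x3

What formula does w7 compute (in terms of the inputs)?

(((x2 XOR x3) XNOR ((x2 XOR (x2 NAND (x2 XOR x3))) NAND x2)) NOR (x2 XOR (x2 NAND (x2 XOR x3)))) XOR (x2 XOR x3)

w1 = x2 XOR x3
w2 = x2 NAND w1 = x2 NAND (x2 XOR x3)
w3 = x2 XOR w2 = x2 XOR (x2 NAND (x2 XOR x3))
w4 = w3 NAND x2 = (x2 XOR (x2 NAND (x2 XOR x3))) NAND x2
w5 = w1 XNOR w4 = (x2 XOR x3) XNOR ((x2 XOR (x2 NAND (x2 XOR x3))) NAND x2)
w6 = w5 NOR w3 = ((x2 XOR x3) XNOR ((x2 XOR (x2 NAND (x2 XOR x3))) NAND x2)) NOR (x2 XOR (x2 NAND (x2 XOR x3)))
w7 = w6 XOR w1 = (((x2 XOR x3) XNOR ((x2 XOR (x2 NAND (x2 XOR x3))) NAND x2)) NOR (x2 XOR (x2 NAND (x2 XOR x3)))) XOR (x2 XOR x3)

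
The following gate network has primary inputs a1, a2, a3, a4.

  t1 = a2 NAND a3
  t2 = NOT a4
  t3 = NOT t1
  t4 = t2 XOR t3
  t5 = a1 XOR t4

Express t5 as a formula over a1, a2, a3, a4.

t1 = a2 NAND a3
t2 = NOT a4
t3 = NOT t1 = NOT (a2 NAND a3)
t4 = t2 XOR t3 = NOT a4 XOR NOT (a2 NAND a3)
t5 = a1 XOR t4 = a1 XOR (NOT a4 XOR NOT (a2 NAND a3))

a1 XOR (NOT a4 XOR NOT (a2 NAND a3))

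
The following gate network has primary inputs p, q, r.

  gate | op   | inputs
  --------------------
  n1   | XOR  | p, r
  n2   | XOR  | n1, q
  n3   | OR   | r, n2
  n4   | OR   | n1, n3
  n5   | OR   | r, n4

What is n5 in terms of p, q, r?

n1 = p XOR r
n2 = n1 XOR q = (p XOR r) XOR q
n3 = r OR n2 = r OR ((p XOR r) XOR q)
n4 = n1 OR n3 = (p XOR r) OR (r OR ((p XOR r) XOR q))
n5 = r OR n4 = r OR ((p XOR r) OR (r OR ((p XOR r) XOR q)))

r OR ((p XOR r) OR (r OR ((p XOR r) XOR q)))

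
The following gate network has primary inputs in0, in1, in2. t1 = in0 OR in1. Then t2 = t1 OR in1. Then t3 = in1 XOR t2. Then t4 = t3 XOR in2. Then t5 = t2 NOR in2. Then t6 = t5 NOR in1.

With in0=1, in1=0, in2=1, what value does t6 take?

1

t1 = 1 OR 0 = 1
t2 = 1 OR 0 = 1
t5 = 1 NOR 1 = 0
t6 = 0 NOR 0 = 1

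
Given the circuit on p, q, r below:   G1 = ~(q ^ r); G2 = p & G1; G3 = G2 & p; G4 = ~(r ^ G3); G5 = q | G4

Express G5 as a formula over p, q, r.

G1 = ~(q ^ r)
G2 = p & G1 = p & (~(q ^ r))
G3 = G2 & p = (p & (~(q ^ r))) & p
G4 = ~(r ^ G3) = ~(r ^ ((p & (~(q ^ r))) & p))
G5 = q | G4 = q | (~(r ^ ((p & (~(q ^ r))) & p)))

q | (~(r ^ ((p & (~(q ^ r))) & p)))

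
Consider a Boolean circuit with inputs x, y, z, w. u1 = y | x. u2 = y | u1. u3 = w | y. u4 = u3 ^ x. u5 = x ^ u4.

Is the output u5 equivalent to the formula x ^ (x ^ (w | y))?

Yes

u3 = w | y
u4 = u3 ^ x = (w | y) ^ x
u5 = x ^ u4 = x ^ ((w | y) ^ x)
At x=0, y=0, z=0, w=0: circuit gives 0, formula gives 0.
At x=0, y=0, z=0, w=1: circuit gives 1, formula gives 1.
Agrees on all 16 inputs.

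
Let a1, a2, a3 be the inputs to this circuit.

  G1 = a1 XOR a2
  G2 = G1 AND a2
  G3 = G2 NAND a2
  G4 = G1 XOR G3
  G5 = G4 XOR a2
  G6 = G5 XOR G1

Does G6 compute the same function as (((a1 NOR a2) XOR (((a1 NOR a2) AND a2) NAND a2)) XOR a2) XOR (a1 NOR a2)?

No

G1 = a1 XOR a2
G2 = G1 AND a2 = (a1 XOR a2) AND a2
G3 = G2 NAND a2 = ((a1 XOR a2) AND a2) NAND a2
G4 = G1 XOR G3 = (a1 XOR a2) XOR (((a1 XOR a2) AND a2) NAND a2)
G5 = G4 XOR a2 = ((a1 XOR a2) XOR (((a1 XOR a2) AND a2) NAND a2)) XOR a2
G6 = G5 XOR G1 = (((a1 XOR a2) XOR (((a1 XOR a2) AND a2) NAND a2)) XOR a2) XOR (a1 XOR a2)
At a1=0, a2=1, a3=0: circuit gives 1, formula gives 0.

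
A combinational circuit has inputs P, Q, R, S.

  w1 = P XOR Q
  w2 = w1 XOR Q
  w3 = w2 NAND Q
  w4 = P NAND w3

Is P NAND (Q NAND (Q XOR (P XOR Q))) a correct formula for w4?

Yes

w1 = P XOR Q
w2 = w1 XOR Q = (P XOR Q) XOR Q
w3 = w2 NAND Q = ((P XOR Q) XOR Q) NAND Q
w4 = P NAND w3 = P NAND (((P XOR Q) XOR Q) NAND Q)
At P=1, Q=0, R=0, S=0: circuit gives 0, formula gives 0.
At P=0, Q=0, R=0, S=0: circuit gives 1, formula gives 1.
Agrees on all 16 inputs.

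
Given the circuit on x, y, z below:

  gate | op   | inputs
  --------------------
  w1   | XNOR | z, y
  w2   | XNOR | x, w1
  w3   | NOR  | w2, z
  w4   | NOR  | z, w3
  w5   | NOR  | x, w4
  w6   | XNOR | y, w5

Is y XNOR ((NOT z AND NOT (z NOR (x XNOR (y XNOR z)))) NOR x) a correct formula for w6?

w1 = z XNOR y
w2 = x XNOR w1 = x XNOR (z XNOR y)
w3 = w2 NOR z = (x XNOR (z XNOR y)) NOR z
w4 = z NOR w3 = z NOR ((x XNOR (z XNOR y)) NOR z)
w5 = x NOR w4 = x NOR (z NOR ((x XNOR (z XNOR y)) NOR z))
w6 = y XNOR w5 = y XNOR (x NOR (z NOR ((x XNOR (z XNOR y)) NOR z)))
At x=0, y=0, z=0: circuit gives 0, formula gives 0.
At x=0, y=1, z=1: circuit gives 1, formula gives 1.
Agrees on all 8 inputs.

Yes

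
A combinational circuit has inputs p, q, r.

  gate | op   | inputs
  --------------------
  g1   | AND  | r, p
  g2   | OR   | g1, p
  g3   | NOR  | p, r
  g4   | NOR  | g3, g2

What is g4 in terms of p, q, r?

(p NOR r) NOR ((r AND p) OR p)

g1 = r AND p
g2 = g1 OR p = (r AND p) OR p
g3 = p NOR r
g4 = g3 NOR g2 = (p NOR r) NOR ((r AND p) OR p)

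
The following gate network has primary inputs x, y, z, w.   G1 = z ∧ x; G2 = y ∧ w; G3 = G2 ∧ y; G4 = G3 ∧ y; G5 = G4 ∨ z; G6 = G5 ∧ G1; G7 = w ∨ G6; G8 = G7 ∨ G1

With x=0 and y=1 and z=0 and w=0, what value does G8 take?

G1 = 0 ∧ 0 = 0
G2 = 1 ∧ 0 = 0
G3 = 0 ∧ 1 = 0
G4 = 0 ∧ 1 = 0
G5 = 0 ∨ 0 = 0
G6 = 0 ∧ 0 = 0
G7 = 0 ∨ 0 = 0
G8 = 0 ∨ 0 = 0

0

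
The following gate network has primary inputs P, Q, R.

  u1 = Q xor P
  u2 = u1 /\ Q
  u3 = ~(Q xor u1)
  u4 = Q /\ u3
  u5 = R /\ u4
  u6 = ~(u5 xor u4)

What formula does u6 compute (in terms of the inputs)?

~((R /\ (Q /\ (~(Q xor (Q xor P))))) xor (Q /\ (~(Q xor (Q xor P)))))

u1 = Q xor P
u3 = ~(Q xor u1) = ~(Q xor (Q xor P))
u4 = Q /\ u3 = Q /\ (~(Q xor (Q xor P)))
u5 = R /\ u4 = R /\ (Q /\ (~(Q xor (Q xor P))))
u6 = ~(u5 xor u4) = ~((R /\ (Q /\ (~(Q xor (Q xor P))))) xor (Q /\ (~(Q xor (Q xor P)))))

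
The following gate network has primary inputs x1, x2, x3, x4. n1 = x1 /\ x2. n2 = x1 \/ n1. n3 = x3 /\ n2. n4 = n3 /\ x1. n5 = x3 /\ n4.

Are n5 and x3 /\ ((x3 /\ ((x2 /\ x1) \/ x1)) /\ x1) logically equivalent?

n1 = x1 /\ x2
n2 = x1 \/ n1 = x1 \/ (x1 /\ x2)
n3 = x3 /\ n2 = x3 /\ (x1 \/ (x1 /\ x2))
n4 = n3 /\ x1 = (x3 /\ (x1 \/ (x1 /\ x2))) /\ x1
n5 = x3 /\ n4 = x3 /\ ((x3 /\ (x1 \/ (x1 /\ x2))) /\ x1)
At x1=0, x2=0, x3=0, x4=0: circuit gives 0, formula gives 0.
At x1=1, x2=0, x3=1, x4=0: circuit gives 1, formula gives 1.
Agrees on all 16 inputs.

Yes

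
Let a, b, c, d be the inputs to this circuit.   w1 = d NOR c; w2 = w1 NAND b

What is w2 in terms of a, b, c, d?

(d NOR c) NAND b

w1 = d NOR c
w2 = w1 NAND b = (d NOR c) NAND b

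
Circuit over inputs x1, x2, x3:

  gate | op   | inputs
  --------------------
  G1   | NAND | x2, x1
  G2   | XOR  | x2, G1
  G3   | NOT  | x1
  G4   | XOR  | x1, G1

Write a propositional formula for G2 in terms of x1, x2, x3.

x2 XOR (x2 NAND x1)

G1 = x2 NAND x1
G2 = x2 XOR G1 = x2 XOR (x2 NAND x1)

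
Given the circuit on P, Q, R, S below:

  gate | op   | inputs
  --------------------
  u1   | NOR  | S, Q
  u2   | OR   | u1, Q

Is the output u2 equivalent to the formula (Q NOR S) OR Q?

u1 = S NOR Q
u2 = u1 OR Q = (S NOR Q) OR Q
At P=0, Q=0, R=0, S=1: circuit gives 0, formula gives 0.
At P=0, Q=0, R=0, S=0: circuit gives 1, formula gives 1.
Agrees on all 16 inputs.

Yes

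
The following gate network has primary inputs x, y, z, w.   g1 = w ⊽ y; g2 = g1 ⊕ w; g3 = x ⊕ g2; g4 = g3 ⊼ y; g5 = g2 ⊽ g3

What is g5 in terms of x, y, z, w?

g1 = w ⊽ y
g2 = g1 ⊕ w = (w ⊽ y) ⊕ w
g3 = x ⊕ g2 = x ⊕ ((w ⊽ y) ⊕ w)
g5 = g2 ⊽ g3 = ((w ⊽ y) ⊕ w) ⊽ (x ⊕ ((w ⊽ y) ⊕ w))

((w ⊽ y) ⊕ w) ⊽ (x ⊕ ((w ⊽ y) ⊕ w))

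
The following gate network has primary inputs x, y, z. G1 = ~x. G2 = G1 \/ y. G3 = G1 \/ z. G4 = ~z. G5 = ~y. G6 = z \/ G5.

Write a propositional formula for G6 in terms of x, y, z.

z \/ ~y

G5 = ~y
G6 = z \/ G5 = z \/ ~y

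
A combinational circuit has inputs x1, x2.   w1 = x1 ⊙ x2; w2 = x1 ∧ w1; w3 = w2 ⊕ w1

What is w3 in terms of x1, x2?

w1 = x1 ⊙ x2
w2 = x1 ∧ w1 = x1 ∧ (x1 ⊙ x2)
w3 = w2 ⊕ w1 = (x1 ∧ (x1 ⊙ x2)) ⊕ (x1 ⊙ x2)

(x1 ∧ (x1 ⊙ x2)) ⊕ (x1 ⊙ x2)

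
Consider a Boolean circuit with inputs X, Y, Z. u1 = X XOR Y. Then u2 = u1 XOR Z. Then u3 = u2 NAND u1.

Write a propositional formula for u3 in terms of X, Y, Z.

((X XOR Y) XOR Z) NAND (X XOR Y)

u1 = X XOR Y
u2 = u1 XOR Z = (X XOR Y) XOR Z
u3 = u2 NAND u1 = ((X XOR Y) XOR Z) NAND (X XOR Y)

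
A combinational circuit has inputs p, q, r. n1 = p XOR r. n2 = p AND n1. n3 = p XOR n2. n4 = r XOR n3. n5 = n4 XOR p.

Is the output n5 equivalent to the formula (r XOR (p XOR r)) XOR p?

No

n1 = p XOR r
n2 = p AND n1 = p AND (p XOR r)
n3 = p XOR n2 = p XOR (p AND (p XOR r))
n4 = r XOR n3 = r XOR (p XOR (p AND (p XOR r)))
n5 = n4 XOR p = (r XOR (p XOR (p AND (p XOR r)))) XOR p
At p=0, q=0, r=1: circuit gives 1, formula gives 0.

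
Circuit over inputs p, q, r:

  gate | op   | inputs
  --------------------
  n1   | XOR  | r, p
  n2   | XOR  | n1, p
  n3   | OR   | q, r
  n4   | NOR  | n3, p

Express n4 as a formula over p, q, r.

(q OR r) NOR p

n3 = q OR r
n4 = n3 NOR p = (q OR r) NOR p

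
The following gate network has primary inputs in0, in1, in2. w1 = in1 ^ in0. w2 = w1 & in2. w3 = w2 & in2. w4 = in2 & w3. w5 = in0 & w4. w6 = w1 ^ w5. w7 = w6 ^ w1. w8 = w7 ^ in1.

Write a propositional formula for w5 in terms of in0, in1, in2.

in0 & (in2 & (((in1 ^ in0) & in2) & in2))

w1 = in1 ^ in0
w2 = w1 & in2 = (in1 ^ in0) & in2
w3 = w2 & in2 = ((in1 ^ in0) & in2) & in2
w4 = in2 & w3 = in2 & (((in1 ^ in0) & in2) & in2)
w5 = in0 & w4 = in0 & (in2 & (((in1 ^ in0) & in2) & in2))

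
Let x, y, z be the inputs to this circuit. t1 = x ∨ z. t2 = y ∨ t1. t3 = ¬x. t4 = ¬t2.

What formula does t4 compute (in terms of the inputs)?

¬(y ∨ (x ∨ z))

t1 = x ∨ z
t2 = y ∨ t1 = y ∨ (x ∨ z)
t4 = ¬t2 = ¬(y ∨ (x ∨ z))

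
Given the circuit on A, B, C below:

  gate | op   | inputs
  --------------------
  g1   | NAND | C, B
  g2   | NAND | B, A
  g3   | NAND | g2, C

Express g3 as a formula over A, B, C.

(B NAND A) NAND C

g2 = B NAND A
g3 = g2 NAND C = (B NAND A) NAND C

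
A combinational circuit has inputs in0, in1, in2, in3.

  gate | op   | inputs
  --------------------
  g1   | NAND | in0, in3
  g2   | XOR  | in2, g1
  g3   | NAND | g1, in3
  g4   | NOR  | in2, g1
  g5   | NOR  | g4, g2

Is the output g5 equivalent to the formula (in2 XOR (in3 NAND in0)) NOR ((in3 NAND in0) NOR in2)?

g1 = in0 NAND in3
g2 = in2 XOR g1 = in2 XOR (in0 NAND in3)
g4 = in2 NOR g1 = in2 NOR (in0 NAND in3)
g5 = g4 NOR g2 = (in2 NOR (in0 NAND in3)) NOR (in2 XOR (in0 NAND in3))
At in0=0, in1=0, in2=0, in3=0: circuit gives 0, formula gives 0.
At in0=0, in1=0, in2=1, in3=0: circuit gives 1, formula gives 1.
Agrees on all 16 inputs.

Yes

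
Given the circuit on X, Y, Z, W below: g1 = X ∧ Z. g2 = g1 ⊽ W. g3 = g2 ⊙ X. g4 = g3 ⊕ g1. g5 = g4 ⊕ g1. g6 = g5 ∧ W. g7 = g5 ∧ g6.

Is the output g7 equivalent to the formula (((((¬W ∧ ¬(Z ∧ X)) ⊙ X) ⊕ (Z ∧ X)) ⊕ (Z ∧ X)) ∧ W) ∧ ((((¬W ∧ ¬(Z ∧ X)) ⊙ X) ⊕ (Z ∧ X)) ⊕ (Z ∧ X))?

Yes

g1 = X ∧ Z
g2 = g1 ⊽ W = (X ∧ Z) ⊽ W
g3 = g2 ⊙ X = ((X ∧ Z) ⊽ W) ⊙ X
g4 = g3 ⊕ g1 = (((X ∧ Z) ⊽ W) ⊙ X) ⊕ (X ∧ Z)
g5 = g4 ⊕ g1 = ((((X ∧ Z) ⊽ W) ⊙ X) ⊕ (X ∧ Z)) ⊕ (X ∧ Z)
g6 = g5 ∧ W = (((((X ∧ Z) ⊽ W) ⊙ X) ⊕ (X ∧ Z)) ⊕ (X ∧ Z)) ∧ W
g7 = g5 ∧ g6 = (((((X ∧ Z) ⊽ W) ⊙ X) ⊕ (X ∧ Z)) ⊕ (X ∧ Z)) ∧ ((((((X ∧ Z) ⊽ W) ⊙ X) ⊕ (X ∧ Z)) ⊕ (X ∧ Z)) ∧ W)
At X=0, Y=0, Z=0, W=0: circuit gives 0, formula gives 0.
At X=0, Y=0, Z=0, W=1: circuit gives 1, formula gives 1.
Agrees on all 16 inputs.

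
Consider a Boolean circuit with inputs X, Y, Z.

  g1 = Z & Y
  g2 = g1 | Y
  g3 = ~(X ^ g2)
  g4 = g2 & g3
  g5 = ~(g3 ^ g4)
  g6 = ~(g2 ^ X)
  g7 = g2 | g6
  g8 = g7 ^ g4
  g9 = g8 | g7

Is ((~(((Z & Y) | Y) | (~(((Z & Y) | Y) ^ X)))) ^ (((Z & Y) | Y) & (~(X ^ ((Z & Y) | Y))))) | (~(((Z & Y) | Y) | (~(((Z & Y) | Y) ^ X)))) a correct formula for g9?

No

g1 = Z & Y
g2 = g1 | Y = (Z & Y) | Y
g3 = ~(X ^ g2) = ~(X ^ ((Z & Y) | Y))
g4 = g2 & g3 = ((Z & Y) | Y) & (~(X ^ ((Z & Y) | Y)))
g6 = ~(g2 ^ X) = ~(((Z & Y) | Y) ^ X)
g7 = g2 | g6 = ((Z & Y) | Y) | (~(((Z & Y) | Y) ^ X))
g8 = g7 ^ g4 = (((Z & Y) | Y) | (~(((Z & Y) | Y) ^ X))) ^ (((Z & Y) | Y) & (~(X ^ ((Z & Y) | Y))))
g9 = g8 | g7 = ((((Z & Y) | Y) | (~(((Z & Y) | Y) ^ X))) ^ (((Z & Y) | Y) & (~(X ^ ((Z & Y) | Y))))) | (((Z & Y) | Y) | (~(((Z & Y) | Y) ^ X)))
At X=0, Y=0, Z=0: circuit gives 1, formula gives 0.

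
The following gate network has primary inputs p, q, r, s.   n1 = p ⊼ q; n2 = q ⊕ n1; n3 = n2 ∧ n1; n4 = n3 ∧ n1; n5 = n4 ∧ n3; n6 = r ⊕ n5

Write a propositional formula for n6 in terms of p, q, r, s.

r ⊕ ((((q ⊕ (p ⊼ q)) ∧ (p ⊼ q)) ∧ (p ⊼ q)) ∧ ((q ⊕ (p ⊼ q)) ∧ (p ⊼ q)))

n1 = p ⊼ q
n2 = q ⊕ n1 = q ⊕ (p ⊼ q)
n3 = n2 ∧ n1 = (q ⊕ (p ⊼ q)) ∧ (p ⊼ q)
n4 = n3 ∧ n1 = ((q ⊕ (p ⊼ q)) ∧ (p ⊼ q)) ∧ (p ⊼ q)
n5 = n4 ∧ n3 = (((q ⊕ (p ⊼ q)) ∧ (p ⊼ q)) ∧ (p ⊼ q)) ∧ ((q ⊕ (p ⊼ q)) ∧ (p ⊼ q))
n6 = r ⊕ n5 = r ⊕ ((((q ⊕ (p ⊼ q)) ∧ (p ⊼ q)) ∧ (p ⊼ q)) ∧ ((q ⊕ (p ⊼ q)) ∧ (p ⊼ q)))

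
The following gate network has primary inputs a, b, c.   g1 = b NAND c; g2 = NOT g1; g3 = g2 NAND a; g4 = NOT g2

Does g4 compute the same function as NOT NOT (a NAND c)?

No

g1 = b NAND c
g2 = NOT g1 = NOT (b NAND c)
g4 = NOT g2 = NOT NOT (b NAND c)
At a=0, b=1, c=1: circuit gives 0, formula gives 1.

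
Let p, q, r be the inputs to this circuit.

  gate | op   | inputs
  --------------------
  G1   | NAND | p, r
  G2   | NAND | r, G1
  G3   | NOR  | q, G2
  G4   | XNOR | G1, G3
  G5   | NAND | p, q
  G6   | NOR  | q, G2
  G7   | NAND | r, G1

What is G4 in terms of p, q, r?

(p NAND r) XNOR (q NOR (r NAND (p NAND r)))

G1 = p NAND r
G2 = r NAND G1 = r NAND (p NAND r)
G3 = q NOR G2 = q NOR (r NAND (p NAND r))
G4 = G1 XNOR G3 = (p NAND r) XNOR (q NOR (r NAND (p NAND r)))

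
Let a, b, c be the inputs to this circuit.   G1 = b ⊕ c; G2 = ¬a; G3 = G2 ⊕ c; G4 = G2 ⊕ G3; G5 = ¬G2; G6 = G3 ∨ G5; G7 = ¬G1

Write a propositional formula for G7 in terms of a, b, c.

G1 = b ⊕ c
G7 = ¬G1 = ¬(b ⊕ c)

¬(b ⊕ c)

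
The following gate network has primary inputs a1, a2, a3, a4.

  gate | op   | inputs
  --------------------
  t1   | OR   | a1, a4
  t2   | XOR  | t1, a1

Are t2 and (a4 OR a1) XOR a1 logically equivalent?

t1 = a1 OR a4
t2 = t1 XOR a1 = (a1 OR a4) XOR a1
At a1=0, a2=0, a3=0, a4=0: circuit gives 0, formula gives 0.
At a1=0, a2=0, a3=0, a4=1: circuit gives 1, formula gives 1.
Agrees on all 16 inputs.

Yes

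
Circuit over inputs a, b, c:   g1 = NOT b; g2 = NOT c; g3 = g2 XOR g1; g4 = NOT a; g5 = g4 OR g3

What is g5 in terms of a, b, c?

g1 = NOT b
g2 = NOT c
g3 = g2 XOR g1 = NOT c XOR NOT b
g4 = NOT a
g5 = g4 OR g3 = NOT a OR (NOT c XOR NOT b)

NOT a OR (NOT c XOR NOT b)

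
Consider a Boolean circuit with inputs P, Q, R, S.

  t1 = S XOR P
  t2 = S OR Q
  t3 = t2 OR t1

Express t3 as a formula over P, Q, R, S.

(S OR Q) OR (S XOR P)

t1 = S XOR P
t2 = S OR Q
t3 = t2 OR t1 = (S OR Q) OR (S XOR P)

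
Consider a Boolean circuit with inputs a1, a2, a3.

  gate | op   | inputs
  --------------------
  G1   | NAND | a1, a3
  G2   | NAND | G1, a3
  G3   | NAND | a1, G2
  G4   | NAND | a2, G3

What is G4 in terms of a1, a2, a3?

a2 NAND (a1 NAND ((a1 NAND a3) NAND a3))

G1 = a1 NAND a3
G2 = G1 NAND a3 = (a1 NAND a3) NAND a3
G3 = a1 NAND G2 = a1 NAND ((a1 NAND a3) NAND a3)
G4 = a2 NAND G3 = a2 NAND (a1 NAND ((a1 NAND a3) NAND a3))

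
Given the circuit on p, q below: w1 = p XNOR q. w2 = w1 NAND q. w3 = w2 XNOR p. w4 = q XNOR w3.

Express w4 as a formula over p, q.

q XNOR (((p XNOR q) NAND q) XNOR p)

w1 = p XNOR q
w2 = w1 NAND q = (p XNOR q) NAND q
w3 = w2 XNOR p = ((p XNOR q) NAND q) XNOR p
w4 = q XNOR w3 = q XNOR (((p XNOR q) NAND q) XNOR p)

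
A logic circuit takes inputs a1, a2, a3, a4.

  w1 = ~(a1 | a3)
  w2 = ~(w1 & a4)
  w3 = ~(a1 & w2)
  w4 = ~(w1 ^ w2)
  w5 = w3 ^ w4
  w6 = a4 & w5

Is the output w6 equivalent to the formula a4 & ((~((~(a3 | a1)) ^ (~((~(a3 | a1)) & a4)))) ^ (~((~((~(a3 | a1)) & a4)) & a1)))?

Yes

w1 = ~(a1 | a3)
w2 = ~(w1 & a4) = ~((~(a1 | a3)) & a4)
w3 = ~(a1 & w2) = ~(a1 & (~((~(a1 | a3)) & a4)))
w4 = ~(w1 ^ w2) = ~((~(a1 | a3)) ^ (~((~(a1 | a3)) & a4)))
w5 = w3 ^ w4 = (~(a1 & (~((~(a1 | a3)) & a4)))) ^ (~((~(a1 | a3)) ^ (~((~(a1 | a3)) & a4))))
w6 = a4 & w5 = a4 & ((~(a1 & (~((~(a1 | a3)) & a4)))) ^ (~((~(a1 | a3)) ^ (~((~(a1 | a3)) & a4)))))
At a1=0, a2=0, a3=0, a4=0: circuit gives 0, formula gives 0.
At a1=0, a2=0, a3=0, a4=1: circuit gives 1, formula gives 1.
Agrees on all 16 inputs.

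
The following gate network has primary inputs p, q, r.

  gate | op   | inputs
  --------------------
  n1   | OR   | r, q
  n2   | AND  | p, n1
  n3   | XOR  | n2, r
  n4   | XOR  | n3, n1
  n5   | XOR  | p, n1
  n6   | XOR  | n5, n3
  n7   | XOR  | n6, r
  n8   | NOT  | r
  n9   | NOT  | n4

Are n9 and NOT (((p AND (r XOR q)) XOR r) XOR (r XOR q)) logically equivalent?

No

n1 = r OR q
n2 = p AND n1 = p AND (r OR q)
n3 = n2 XOR r = (p AND (r OR q)) XOR r
n4 = n3 XOR n1 = ((p AND (r OR q)) XOR r) XOR (r OR q)
n9 = NOT n4 = NOT (((p AND (r OR q)) XOR r) XOR (r OR q))
At p=0, q=1, r=1: circuit gives 1, formula gives 0.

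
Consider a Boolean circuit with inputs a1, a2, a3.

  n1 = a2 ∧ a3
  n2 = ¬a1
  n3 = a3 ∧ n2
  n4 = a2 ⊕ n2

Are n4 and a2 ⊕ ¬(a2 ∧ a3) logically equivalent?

n2 = ¬a1
n4 = a2 ⊕ n2 = a2 ⊕ ¬a1
At a1=0, a2=1, a3=1: circuit gives 0, formula gives 1.

No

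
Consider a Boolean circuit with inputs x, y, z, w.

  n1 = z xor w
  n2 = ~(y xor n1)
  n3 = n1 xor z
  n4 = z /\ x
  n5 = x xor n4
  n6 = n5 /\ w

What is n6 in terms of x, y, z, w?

n4 = z /\ x
n5 = x xor n4 = x xor (z /\ x)
n6 = n5 /\ w = (x xor (z /\ x)) /\ w

(x xor (z /\ x)) /\ w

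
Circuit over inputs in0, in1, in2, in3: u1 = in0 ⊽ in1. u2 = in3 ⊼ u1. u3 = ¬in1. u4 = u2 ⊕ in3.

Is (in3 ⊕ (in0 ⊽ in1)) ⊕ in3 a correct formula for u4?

No

u1 = in0 ⊽ in1
u2 = in3 ⊼ u1 = in3 ⊼ (in0 ⊽ in1)
u4 = u2 ⊕ in3 = (in3 ⊼ (in0 ⊽ in1)) ⊕ in3
At in0=0, in1=1, in2=0, in3=0: circuit gives 1, formula gives 0.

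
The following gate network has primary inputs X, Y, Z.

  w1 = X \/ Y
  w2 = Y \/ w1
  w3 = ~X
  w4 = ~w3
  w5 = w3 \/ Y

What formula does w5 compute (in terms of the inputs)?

~X \/ Y

w3 = ~X
w5 = w3 \/ Y = ~X \/ Y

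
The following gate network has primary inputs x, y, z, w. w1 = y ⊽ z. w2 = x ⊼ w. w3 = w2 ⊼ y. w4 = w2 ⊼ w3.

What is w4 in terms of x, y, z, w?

w2 = x ⊼ w
w3 = w2 ⊼ y = (x ⊼ w) ⊼ y
w4 = w2 ⊼ w3 = (x ⊼ w) ⊼ ((x ⊼ w) ⊼ y)

(x ⊼ w) ⊼ ((x ⊼ w) ⊼ y)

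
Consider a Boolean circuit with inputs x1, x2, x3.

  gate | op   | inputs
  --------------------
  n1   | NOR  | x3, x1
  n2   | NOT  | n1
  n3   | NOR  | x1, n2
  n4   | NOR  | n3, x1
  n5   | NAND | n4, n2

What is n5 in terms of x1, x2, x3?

((x1 NOR NOT (x3 NOR x1)) NOR x1) NAND NOT (x3 NOR x1)

n1 = x3 NOR x1
n2 = NOT n1 = NOT (x3 NOR x1)
n3 = x1 NOR n2 = x1 NOR NOT (x3 NOR x1)
n4 = n3 NOR x1 = (x1 NOR NOT (x3 NOR x1)) NOR x1
n5 = n4 NAND n2 = ((x1 NOR NOT (x3 NOR x1)) NOR x1) NAND NOT (x3 NOR x1)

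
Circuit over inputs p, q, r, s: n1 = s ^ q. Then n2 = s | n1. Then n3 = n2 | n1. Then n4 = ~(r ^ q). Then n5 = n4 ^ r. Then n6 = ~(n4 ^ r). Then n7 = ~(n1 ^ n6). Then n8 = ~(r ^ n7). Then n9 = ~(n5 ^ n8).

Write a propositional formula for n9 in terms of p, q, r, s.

~(((~(r ^ q)) ^ r) ^ (~(r ^ (~((s ^ q) ^ (~((~(r ^ q)) ^ r)))))))

n1 = s ^ q
n4 = ~(r ^ q)
n5 = n4 ^ r = (~(r ^ q)) ^ r
n6 = ~(n4 ^ r) = ~((~(r ^ q)) ^ r)
n7 = ~(n1 ^ n6) = ~((s ^ q) ^ (~((~(r ^ q)) ^ r)))
n8 = ~(r ^ n7) = ~(r ^ (~((s ^ q) ^ (~((~(r ^ q)) ^ r)))))
n9 = ~(n5 ^ n8) = ~(((~(r ^ q)) ^ r) ^ (~(r ^ (~((s ^ q) ^ (~((~(r ^ q)) ^ r)))))))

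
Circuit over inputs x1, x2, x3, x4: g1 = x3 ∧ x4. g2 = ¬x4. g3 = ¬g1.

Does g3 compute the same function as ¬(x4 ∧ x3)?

Yes

g1 = x3 ∧ x4
g3 = ¬g1 = ¬(x3 ∧ x4)
At x1=0, x2=0, x3=1, x4=1: circuit gives 0, formula gives 0.
At x1=0, x2=0, x3=0, x4=0: circuit gives 1, formula gives 1.
Agrees on all 16 inputs.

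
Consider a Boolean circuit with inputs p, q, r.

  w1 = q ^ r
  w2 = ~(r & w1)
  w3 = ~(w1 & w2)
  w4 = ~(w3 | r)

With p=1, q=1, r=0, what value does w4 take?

w1 = 1 ^ 0 = 1
w2 = ~(0 & 1) = 1
w3 = ~(1 & 1) = 0
w4 = ~(0 | 0) = 1

1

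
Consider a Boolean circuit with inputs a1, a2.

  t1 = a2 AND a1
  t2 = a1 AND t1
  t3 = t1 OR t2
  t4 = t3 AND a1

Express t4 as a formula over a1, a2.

((a2 AND a1) OR (a1 AND (a2 AND a1))) AND a1

t1 = a2 AND a1
t2 = a1 AND t1 = a1 AND (a2 AND a1)
t3 = t1 OR t2 = (a2 AND a1) OR (a1 AND (a2 AND a1))
t4 = t3 AND a1 = ((a2 AND a1) OR (a1 AND (a2 AND a1))) AND a1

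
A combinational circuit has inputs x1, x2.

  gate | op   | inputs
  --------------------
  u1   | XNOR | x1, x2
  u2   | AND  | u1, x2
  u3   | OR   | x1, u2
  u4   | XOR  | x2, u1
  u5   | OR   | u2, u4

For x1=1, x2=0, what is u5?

0

u1 = 1 XNOR 0 = 0
u2 = 0 AND 0 = 0
u4 = 0 XOR 0 = 0
u5 = 0 OR 0 = 0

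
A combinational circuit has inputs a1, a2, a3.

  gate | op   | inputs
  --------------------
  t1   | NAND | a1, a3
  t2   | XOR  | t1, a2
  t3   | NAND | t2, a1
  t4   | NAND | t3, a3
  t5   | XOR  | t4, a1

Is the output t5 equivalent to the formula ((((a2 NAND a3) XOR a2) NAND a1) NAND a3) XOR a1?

t1 = a1 NAND a3
t2 = t1 XOR a2 = (a1 NAND a3) XOR a2
t3 = t2 NAND a1 = ((a1 NAND a3) XOR a2) NAND a1
t4 = t3 NAND a3 = (((a1 NAND a3) XOR a2) NAND a1) NAND a3
t5 = t4 XOR a1 = ((((a1 NAND a3) XOR a2) NAND a1) NAND a3) XOR a1
At a1=1, a2=0, a3=1: circuit gives 1, formula gives 0.

No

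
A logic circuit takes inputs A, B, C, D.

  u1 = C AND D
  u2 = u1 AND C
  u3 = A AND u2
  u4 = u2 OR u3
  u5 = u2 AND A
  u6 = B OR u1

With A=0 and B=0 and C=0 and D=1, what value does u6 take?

u1 = 0 AND 1 = 0
u6 = 0 OR 0 = 0

0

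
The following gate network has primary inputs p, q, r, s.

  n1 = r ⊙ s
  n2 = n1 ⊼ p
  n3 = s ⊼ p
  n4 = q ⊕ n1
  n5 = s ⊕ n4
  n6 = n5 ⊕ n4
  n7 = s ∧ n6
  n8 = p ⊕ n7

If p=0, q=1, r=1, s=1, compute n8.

n1 = 1 ⊙ 1 = 1
n4 = 1 ⊕ 1 = 0
n5 = 1 ⊕ 0 = 1
n6 = 1 ⊕ 0 = 1
n7 = 1 ∧ 1 = 1
n8 = 0 ⊕ 1 = 1

1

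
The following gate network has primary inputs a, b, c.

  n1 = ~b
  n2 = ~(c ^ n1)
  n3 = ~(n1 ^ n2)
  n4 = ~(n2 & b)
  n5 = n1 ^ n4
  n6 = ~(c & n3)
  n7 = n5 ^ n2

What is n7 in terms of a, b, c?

n1 = ~b
n2 = ~(c ^ n1) = ~(c ^ ~b)
n4 = ~(n2 & b) = ~((~(c ^ ~b)) & b)
n5 = n1 ^ n4 = ~b ^ (~((~(c ^ ~b)) & b))
n7 = n5 ^ n2 = (~b ^ (~((~(c ^ ~b)) & b))) ^ (~(c ^ ~b))

(~b ^ (~((~(c ^ ~b)) & b))) ^ (~(c ^ ~b))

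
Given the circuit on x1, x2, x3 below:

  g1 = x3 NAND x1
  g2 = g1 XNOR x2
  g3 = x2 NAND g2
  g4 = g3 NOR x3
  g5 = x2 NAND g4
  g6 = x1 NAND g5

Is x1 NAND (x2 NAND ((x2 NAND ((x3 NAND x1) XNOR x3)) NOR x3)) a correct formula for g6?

No

g1 = x3 NAND x1
g2 = g1 XNOR x2 = (x3 NAND x1) XNOR x2
g3 = x2 NAND g2 = x2 NAND ((x3 NAND x1) XNOR x2)
g4 = g3 NOR x3 = (x2 NAND ((x3 NAND x1) XNOR x2)) NOR x3
g5 = x2 NAND g4 = x2 NAND ((x2 NAND ((x3 NAND x1) XNOR x2)) NOR x3)
g6 = x1 NAND g5 = x1 NAND (x2 NAND ((x2 NAND ((x3 NAND x1) XNOR x2)) NOR x3))
At x1=1, x2=1, x3=0: circuit gives 1, formula gives 0.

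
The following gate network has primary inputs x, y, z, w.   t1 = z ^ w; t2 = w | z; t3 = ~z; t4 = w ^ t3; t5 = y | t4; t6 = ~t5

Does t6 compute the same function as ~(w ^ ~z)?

t3 = ~z
t4 = w ^ t3 = w ^ ~z
t5 = y | t4 = y | (w ^ ~z)
t6 = ~t5 = ~(y | (w ^ ~z))
At x=0, y=1, z=0, w=1: circuit gives 0, formula gives 1.

No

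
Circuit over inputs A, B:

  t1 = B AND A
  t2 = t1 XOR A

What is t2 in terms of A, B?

t1 = B AND A
t2 = t1 XOR A = (B AND A) XOR A

(B AND A) XOR A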